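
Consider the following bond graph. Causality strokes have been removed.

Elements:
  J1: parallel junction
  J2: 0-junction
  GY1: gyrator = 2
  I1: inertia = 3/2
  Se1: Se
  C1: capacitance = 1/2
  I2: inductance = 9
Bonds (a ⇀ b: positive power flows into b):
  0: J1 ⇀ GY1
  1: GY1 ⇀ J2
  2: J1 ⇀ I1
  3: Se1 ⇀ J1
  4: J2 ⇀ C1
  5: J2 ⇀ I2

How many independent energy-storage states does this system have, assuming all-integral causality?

bond 3 →J1  (source Se1 imposes e)
bond 0 →GY1  (common-e at J1 fixed by 3)
bond 2 →I1  (J1: bond 3 brought effort, rest push out)
bond 1 →GY1  (GY1: gyrator matches bond 0)
bond 4 →J2  (C1 integral (e out))
bond 5 →I2  (common-e at J2 fixed by 4)

3  (C1, I1, I2 all integral)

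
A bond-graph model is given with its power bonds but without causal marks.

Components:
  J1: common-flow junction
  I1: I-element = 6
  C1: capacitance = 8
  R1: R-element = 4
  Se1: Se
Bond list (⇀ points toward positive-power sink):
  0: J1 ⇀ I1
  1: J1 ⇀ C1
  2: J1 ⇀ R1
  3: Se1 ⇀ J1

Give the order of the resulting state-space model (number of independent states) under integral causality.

b3 |J1  (Se1: effort source, stroke at far end)
b0 |I1  (I1: I, integral causality)
b1 |J1  (J1: bond 0 brought flow, rest push out)
b2 |J1  (J1 flow already set via bond 0)

2  (C1, I1 all integral)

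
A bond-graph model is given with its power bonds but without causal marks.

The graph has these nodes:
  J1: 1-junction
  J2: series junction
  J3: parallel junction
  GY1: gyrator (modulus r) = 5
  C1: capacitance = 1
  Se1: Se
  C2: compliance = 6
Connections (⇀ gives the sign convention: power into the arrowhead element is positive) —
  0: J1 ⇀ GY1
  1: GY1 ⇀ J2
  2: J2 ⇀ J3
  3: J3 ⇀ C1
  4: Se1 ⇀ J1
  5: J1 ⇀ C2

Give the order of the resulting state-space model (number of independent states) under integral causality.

bond 4 |J1  (Se1 fixes effort; stroke away)
bond 3 |J3  (prefer integral on C1)
bond 2 |J2  (J3: bond 3 brought effort, rest push out)
bond 1 |GY1  (J2 needs exactly one f-in)
bond 0 |GY1  (GY1: gyrator matches bond 1)
bond 5 |J1  (common-f at J1 fixed by 0)

2  (C1, C2 all integral)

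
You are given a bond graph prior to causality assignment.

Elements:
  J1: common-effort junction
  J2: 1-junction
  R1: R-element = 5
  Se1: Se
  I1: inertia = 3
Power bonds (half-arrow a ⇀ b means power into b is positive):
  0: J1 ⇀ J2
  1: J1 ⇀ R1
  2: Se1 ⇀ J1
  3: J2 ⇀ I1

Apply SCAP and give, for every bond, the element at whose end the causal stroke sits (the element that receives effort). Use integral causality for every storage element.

β0 stroke at J2
β1 stroke at R1
β2 stroke at J1
β3 stroke at I1

#2 stroke at J1  (Se1: effort source, stroke at far end)
#0 stroke at J2  (J1 effort already set via bond 2)
#1 stroke at R1  (0-jn J1 has e-setter on 2)
#3 stroke at I1  (only one flow-in slot at J2)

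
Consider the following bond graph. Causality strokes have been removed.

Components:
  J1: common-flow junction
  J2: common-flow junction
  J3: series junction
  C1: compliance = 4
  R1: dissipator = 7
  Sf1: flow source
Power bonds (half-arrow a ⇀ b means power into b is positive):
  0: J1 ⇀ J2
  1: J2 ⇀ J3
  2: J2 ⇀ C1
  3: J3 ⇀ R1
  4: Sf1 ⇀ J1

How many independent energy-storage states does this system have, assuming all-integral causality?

1  (C1 all integral)

#4 →Sf1  (Sf1: flow source, stroke at near end)
#0 →J1  (J1 flow already set via bond 4)
#1 →J2  (common-f at J2 fixed by 0)
#2 →J2  (J2: bond 0 brought flow, rest push out)
#3 →J3  (common-f at J3 fixed by 1)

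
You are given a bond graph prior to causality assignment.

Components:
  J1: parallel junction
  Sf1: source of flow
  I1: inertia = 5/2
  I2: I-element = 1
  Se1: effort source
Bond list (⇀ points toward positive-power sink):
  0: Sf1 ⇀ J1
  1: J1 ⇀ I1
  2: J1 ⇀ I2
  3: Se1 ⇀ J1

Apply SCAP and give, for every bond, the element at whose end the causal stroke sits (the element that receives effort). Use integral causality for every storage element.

bond 0 stroke→Sf1
bond 1 stroke→I1
bond 2 stroke→I2
bond 3 stroke→J1

bond 0 stroke at Sf1  (Sf1: flow source, stroke at near end)
bond 3 stroke at J1  (Se1 (Se) sets effort on bond)
bond 1 stroke at I1  (common-e at J1 fixed by 3)
bond 2 stroke at I2  (common-e at J1 fixed by 3)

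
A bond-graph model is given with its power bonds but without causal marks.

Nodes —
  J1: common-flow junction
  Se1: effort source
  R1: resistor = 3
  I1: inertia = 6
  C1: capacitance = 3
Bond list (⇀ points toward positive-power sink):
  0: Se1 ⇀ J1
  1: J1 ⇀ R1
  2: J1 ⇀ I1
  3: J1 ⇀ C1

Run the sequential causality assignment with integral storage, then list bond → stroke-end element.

#0 stroke at J1  (source Se1 imposes e)
#2 stroke at I1  (I1 integral (f out))
#1 stroke at J1  (J1 flow already set via bond 2)
#3 stroke at J1  (J1 flow already set via bond 2)

#0 stroke at J1
#1 stroke at J1
#2 stroke at I1
#3 stroke at J1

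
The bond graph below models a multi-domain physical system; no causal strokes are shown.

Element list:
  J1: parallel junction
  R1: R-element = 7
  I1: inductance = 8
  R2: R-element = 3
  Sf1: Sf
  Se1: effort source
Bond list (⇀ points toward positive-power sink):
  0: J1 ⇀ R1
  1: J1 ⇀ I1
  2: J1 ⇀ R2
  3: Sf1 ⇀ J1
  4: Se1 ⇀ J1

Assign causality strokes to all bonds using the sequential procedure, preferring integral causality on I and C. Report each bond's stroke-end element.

bond 0 →R1
bond 1 →I1
bond 2 →R2
bond 3 →Sf1
bond 4 →J1

b3 stroke at Sf1  (source Sf1 imposes f)
b4 stroke at J1  (source Se1 imposes e)
b0 stroke at R1  (0-jn J1 has e-setter on 4)
b1 stroke at I1  (J1: bond 4 brought effort, rest push out)
b2 stroke at R2  (common-e at J1 fixed by 4)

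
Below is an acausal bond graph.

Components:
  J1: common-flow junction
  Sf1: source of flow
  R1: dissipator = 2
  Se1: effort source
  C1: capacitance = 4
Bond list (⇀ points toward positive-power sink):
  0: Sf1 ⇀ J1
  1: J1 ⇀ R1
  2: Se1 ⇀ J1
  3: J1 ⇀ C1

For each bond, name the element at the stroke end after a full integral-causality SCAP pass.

b0 →Sf1  (source Sf1 imposes f)
b2 →J1  (Se1 (Se) sets effort on bond)
b1 →J1  (J1 flow already set via bond 0)
b3 →J1  (1-jn J1 has f-setter on 0)

bond 0 →Sf1
bond 1 →J1
bond 2 →J1
bond 3 →J1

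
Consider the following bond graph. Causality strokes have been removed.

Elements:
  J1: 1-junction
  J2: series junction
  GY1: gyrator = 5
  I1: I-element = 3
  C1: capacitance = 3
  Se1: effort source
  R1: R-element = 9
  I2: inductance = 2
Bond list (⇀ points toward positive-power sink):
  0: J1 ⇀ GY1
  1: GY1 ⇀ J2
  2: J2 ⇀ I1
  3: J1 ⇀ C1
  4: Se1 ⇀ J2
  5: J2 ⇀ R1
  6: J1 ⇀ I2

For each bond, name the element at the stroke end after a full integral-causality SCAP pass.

#0 stroke at J1
#1 stroke at J2
#2 stroke at I1
#3 stroke at J1
#4 stroke at J2
#5 stroke at J2
#6 stroke at I2

#4 |J2  (Se1: effort source, stroke at far end)
#2 |I1  (prefer integral on I1)
#1 |J2  (1-jn J2 has f-setter on 2)
#5 |J2  (1-jn J2 has f-setter on 2)
#0 |J1  (GY1: gyrator matches bond 1)
#3 |J1  (C1 outputs effort q/C1)
#6 |I2  (J1: last free bond brings flow in)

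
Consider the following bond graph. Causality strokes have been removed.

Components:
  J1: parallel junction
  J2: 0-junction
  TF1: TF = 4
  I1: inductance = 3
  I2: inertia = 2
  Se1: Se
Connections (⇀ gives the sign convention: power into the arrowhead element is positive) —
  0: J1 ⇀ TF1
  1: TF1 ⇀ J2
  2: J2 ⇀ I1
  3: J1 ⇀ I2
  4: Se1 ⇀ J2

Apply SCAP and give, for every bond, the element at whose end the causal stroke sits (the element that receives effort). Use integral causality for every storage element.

b4 →J2  (Se1 (Se) sets effort on bond)
b1 →TF1  (common-e at J2 fixed by 4)
b2 →I1  (0-jn J2 has e-setter on 4)
b0 →J1  (TF1 one-in-one-out from 1)
b3 →I2  (J1: bond 0 brought effort, rest push out)

b0 →J1
b1 →TF1
b2 →I1
b3 →I2
b4 →J2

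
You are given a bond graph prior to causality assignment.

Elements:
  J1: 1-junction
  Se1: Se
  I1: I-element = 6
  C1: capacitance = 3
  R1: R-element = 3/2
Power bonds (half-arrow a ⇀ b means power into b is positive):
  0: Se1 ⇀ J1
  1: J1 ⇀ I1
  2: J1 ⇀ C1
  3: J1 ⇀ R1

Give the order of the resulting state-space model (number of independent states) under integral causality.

β0 |J1  (source Se1 imposes e)
β1 |I1  (I1: I, integral causality)
β2 |J1  (common-f at J1 fixed by 1)
β3 |J1  (1-jn J1 has f-setter on 1)

2  (C1, I1 all integral)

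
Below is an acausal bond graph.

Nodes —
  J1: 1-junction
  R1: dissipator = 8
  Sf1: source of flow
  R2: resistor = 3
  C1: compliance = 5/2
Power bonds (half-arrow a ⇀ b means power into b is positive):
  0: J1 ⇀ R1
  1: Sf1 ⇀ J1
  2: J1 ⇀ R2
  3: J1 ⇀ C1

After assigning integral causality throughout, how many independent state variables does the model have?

#1 →Sf1  (Sf1 (Sf) sets flow on bond)
#0 →J1  (1-jn J1 has f-setter on 1)
#2 →J1  (1-jn J1 has f-setter on 1)
#3 →J1  (J1 flow already set via bond 1)

1  (C1 all integral)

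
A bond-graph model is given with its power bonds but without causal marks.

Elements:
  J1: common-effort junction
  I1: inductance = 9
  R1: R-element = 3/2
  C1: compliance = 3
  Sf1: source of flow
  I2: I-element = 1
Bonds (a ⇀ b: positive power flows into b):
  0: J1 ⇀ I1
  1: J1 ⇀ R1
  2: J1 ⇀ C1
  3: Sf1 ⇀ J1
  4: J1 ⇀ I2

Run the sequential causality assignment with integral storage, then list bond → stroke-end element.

β3 stroke at Sf1  (Sf1 fixes flow; stroke at Sf1)
β0 stroke at I1  (prefer integral on I1)
β2 stroke at J1  (C1 integral (e out))
β1 stroke at R1  (J1 effort already set via bond 2)
β4 stroke at I2  (J1 effort already set via bond 2)

#0 stroke→I1
#1 stroke→R1
#2 stroke→J1
#3 stroke→Sf1
#4 stroke→I2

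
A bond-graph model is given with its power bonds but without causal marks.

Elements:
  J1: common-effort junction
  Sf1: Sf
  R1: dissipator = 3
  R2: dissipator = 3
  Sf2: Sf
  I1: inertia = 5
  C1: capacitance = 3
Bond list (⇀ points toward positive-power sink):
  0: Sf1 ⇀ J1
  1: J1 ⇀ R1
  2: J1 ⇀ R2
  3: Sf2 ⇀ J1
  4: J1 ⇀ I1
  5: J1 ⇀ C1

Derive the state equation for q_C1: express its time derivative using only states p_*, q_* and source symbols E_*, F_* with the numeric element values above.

β0 stroke at Sf1  (source Sf1 imposes f)
β3 stroke at Sf2  (source Sf2 imposes f)
β4 stroke at I1  (I1: I, integral causality)
β5 stroke at J1  (C1 integral (e out))
β1 stroke at R1  (common-e at J1 fixed by 5)
β2 stroke at R2  (common-e at J1 fixed by 5)

dq_C1/dt = F_Sf1 + F_Sf2 - p_I1/5 - 2*q_C1/9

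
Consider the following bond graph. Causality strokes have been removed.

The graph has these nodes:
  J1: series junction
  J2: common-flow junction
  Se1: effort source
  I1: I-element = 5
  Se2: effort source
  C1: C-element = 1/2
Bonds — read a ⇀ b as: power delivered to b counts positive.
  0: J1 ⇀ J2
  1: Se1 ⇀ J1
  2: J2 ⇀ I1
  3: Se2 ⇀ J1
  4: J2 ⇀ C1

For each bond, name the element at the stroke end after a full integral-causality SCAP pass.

bond 0 stroke at J2
bond 1 stroke at J1
bond 2 stroke at I1
bond 3 stroke at J1
bond 4 stroke at J2

β1 →J1  (source Se1 imposes e)
β3 →J1  (Se2 (Se) sets effort on bond)
β0 →J2  (only one flow-in slot at J1)
β2 →I1  (I1 outputs flow p/I1)
β4 →J2  (1-jn J2 has f-setter on 2)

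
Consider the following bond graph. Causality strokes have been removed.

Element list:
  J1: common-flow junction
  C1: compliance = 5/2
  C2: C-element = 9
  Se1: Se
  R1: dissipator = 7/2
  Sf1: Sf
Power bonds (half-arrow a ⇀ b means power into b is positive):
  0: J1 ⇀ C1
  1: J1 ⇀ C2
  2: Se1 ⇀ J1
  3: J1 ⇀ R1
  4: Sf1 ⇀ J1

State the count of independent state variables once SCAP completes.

2  (C1, C2 all integral)

bond 2 →J1  (Se1 (Se) sets effort on bond)
bond 4 →Sf1  (Sf1 fixes flow; stroke at Sf1)
bond 0 →J1  (common-f at J1 fixed by 4)
bond 1 →J1  (J1 flow already set via bond 4)
bond 3 →J1  (J1 flow already set via bond 4)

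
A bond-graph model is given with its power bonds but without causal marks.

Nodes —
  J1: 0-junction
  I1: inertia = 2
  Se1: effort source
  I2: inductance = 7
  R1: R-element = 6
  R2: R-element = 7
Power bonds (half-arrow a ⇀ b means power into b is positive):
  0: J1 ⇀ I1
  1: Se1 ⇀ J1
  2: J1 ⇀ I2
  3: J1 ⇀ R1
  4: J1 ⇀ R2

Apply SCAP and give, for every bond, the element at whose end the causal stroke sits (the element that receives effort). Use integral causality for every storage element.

β1 |J1  (source Se1 imposes e)
β0 |I1  (common-e at J1 fixed by 1)
β2 |I2  (J1: bond 1 brought effort, rest push out)
β3 |R1  (J1: bond 1 brought effort, rest push out)
β4 |R2  (J1 effort already set via bond 1)

b0 →I1
b1 →J1
b2 →I2
b3 →R1
b4 →R2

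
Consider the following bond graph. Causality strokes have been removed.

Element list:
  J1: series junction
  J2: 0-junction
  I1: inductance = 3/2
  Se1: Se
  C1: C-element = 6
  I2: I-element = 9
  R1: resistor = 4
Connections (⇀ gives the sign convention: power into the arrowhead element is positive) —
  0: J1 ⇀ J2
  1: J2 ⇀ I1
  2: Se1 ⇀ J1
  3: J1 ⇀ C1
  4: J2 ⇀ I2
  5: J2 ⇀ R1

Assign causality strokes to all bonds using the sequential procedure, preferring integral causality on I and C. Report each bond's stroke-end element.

b2 stroke→J1  (Se1: effort source, stroke at far end)
b1 stroke→I1  (I1: I, integral causality)
b3 stroke→J1  (C1 integral (e out))
b0 stroke→J2  (only one flow-in slot at J1)
b4 stroke→I2  (0-jn J2 has e-setter on 0)
b5 stroke→R1  (J2 effort already set via bond 0)

b0 →J2
b1 →I1
b2 →J1
b3 →J1
b4 →I2
b5 →R1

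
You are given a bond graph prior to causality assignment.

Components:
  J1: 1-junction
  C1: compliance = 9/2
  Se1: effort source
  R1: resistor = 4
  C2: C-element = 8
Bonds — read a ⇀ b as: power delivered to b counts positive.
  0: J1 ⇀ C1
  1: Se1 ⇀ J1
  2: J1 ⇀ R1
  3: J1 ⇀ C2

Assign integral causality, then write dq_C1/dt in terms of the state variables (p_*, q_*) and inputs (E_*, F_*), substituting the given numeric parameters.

b1 stroke at J1  (Se1 fixes effort; stroke away)
b0 stroke at J1  (C1 integral (e out))
b3 stroke at J1  (prefer integral on C2)
b2 stroke at R1  (J1 needs exactly one f-in)

dq_C1/dt = E_Se1/4 - q_C1/18 - q_C2/32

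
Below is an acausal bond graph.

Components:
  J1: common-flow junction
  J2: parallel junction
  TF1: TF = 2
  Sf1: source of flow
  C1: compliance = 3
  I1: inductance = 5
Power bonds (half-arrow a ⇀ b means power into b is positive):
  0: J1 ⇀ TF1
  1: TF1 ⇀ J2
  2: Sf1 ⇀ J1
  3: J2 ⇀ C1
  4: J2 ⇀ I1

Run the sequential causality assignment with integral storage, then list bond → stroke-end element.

β2 |Sf1  (Sf1 (Sf) sets flow on bond)
β0 |J1  (J1: bond 2 brought flow, rest push out)
β1 |TF1  (through TF1, causality passes straight; one stroke at TF1)
β3 |J2  (C1 outputs effort q/C1)
β4 |I1  (0-jn J2 has e-setter on 3)

bond 0 |J1
bond 1 |TF1
bond 2 |Sf1
bond 3 |J2
bond 4 |I1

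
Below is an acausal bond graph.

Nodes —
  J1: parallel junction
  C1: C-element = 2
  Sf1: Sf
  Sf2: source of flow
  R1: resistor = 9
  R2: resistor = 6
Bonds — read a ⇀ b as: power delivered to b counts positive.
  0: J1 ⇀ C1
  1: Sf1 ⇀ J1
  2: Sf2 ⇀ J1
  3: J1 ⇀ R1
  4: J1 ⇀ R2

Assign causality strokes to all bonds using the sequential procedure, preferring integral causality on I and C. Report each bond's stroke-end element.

b0 |J1
b1 |Sf1
b2 |Sf2
b3 |R1
b4 |R2

bond 1 stroke→Sf1  (source Sf1 imposes f)
bond 2 stroke→Sf2  (Sf2 fixes flow; stroke at Sf2)
bond 0 stroke→J1  (prefer integral on C1)
bond 3 stroke→R1  (common-e at J1 fixed by 0)
bond 4 stroke→R2  (0-jn J1 has e-setter on 0)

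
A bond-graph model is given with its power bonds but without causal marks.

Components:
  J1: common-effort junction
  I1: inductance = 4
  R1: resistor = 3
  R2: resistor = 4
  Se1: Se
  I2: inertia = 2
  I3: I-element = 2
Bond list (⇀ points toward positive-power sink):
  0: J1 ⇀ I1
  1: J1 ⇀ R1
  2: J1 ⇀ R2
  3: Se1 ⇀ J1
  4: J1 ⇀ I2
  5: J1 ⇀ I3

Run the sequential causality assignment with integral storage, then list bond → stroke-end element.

b0 |I1
b1 |R1
b2 |R2
b3 |J1
b4 |I2
b5 |I3

bond 3 →J1  (Se1: effort source, stroke at far end)
bond 0 →I1  (J1 effort already set via bond 3)
bond 1 →R1  (0-jn J1 has e-setter on 3)
bond 2 →R2  (J1: bond 3 brought effort, rest push out)
bond 4 →I2  (J1: bond 3 brought effort, rest push out)
bond 5 →I3  (J1 effort already set via bond 3)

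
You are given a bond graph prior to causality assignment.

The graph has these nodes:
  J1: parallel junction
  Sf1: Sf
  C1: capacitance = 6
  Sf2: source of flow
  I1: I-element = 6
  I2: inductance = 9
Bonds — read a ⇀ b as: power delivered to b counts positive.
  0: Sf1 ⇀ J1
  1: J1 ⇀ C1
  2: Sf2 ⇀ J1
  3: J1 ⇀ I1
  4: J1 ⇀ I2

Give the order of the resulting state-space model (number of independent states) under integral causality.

3  (C1, I1, I2 all integral)

β0 stroke→Sf1  (Sf1 (Sf) sets flow on bond)
β2 stroke→Sf2  (Sf2: flow source, stroke at near end)
β1 stroke→J1  (C1 outputs effort q/C1)
β3 stroke→I1  (J1 effort already set via bond 1)
β4 stroke→I2  (J1: bond 1 brought effort, rest push out)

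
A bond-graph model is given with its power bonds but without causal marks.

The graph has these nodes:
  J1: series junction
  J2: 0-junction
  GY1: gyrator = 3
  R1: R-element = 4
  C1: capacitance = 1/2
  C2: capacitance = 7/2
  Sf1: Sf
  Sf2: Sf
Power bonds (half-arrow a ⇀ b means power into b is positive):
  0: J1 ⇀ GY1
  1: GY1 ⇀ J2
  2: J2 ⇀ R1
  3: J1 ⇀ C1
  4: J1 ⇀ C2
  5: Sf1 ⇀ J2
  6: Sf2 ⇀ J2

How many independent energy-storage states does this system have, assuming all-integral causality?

#5 stroke→Sf1  (Sf1 fixes flow; stroke at Sf1)
#6 stroke→Sf2  (source Sf2 imposes f)
#3 stroke→J1  (C1 outputs effort q/C1)
#4 stroke→J1  (C2 outputs effort q/C2)
#0 stroke→GY1  (J1: last free bond brings flow in)
#1 stroke→GY1  (GY GY1: same side as bond 0)
#2 stroke→J2  (J2 needs exactly one e-in)

2  (C1, C2 all integral)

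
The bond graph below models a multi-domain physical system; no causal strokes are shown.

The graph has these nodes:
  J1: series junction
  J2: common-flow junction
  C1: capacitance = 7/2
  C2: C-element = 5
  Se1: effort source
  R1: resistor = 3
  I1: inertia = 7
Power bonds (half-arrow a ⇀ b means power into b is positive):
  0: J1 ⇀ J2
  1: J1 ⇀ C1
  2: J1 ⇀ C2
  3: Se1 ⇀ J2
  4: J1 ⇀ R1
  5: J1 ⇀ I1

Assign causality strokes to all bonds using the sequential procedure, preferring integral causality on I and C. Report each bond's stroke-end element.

b3 stroke→J2  (Se1 fixes effort; stroke away)
b0 stroke→J1  (J2: last free bond brings flow in)
b1 stroke→J1  (C1 outputs effort q/C1)
b2 stroke→J1  (C2 outputs effort q/C2)
b5 stroke→I1  (I1: I, integral causality)
b4 stroke→J1  (1-jn J1 has f-setter on 5)

β0 →J1
β1 →J1
β2 →J1
β3 →J2
β4 →J1
β5 →I1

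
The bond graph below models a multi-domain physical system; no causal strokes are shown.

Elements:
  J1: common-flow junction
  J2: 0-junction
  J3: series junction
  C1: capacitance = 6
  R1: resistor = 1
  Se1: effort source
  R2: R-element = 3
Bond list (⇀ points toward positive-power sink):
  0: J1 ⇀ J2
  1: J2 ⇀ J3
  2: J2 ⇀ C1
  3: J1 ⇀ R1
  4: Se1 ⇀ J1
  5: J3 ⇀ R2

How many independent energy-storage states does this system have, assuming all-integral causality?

1  (C1 all integral)

β4 |J1  (Se1 fixes effort; stroke away)
β2 |J2  (C1: C, integral causality)
β0 |J1  (0-jn J2 has e-setter on 2)
β1 |J3  (J2 effort already set via bond 2)
β5 |R2  (closing 1-jn rule on J3)
β3 |R1  (J1: last free bond brings flow in)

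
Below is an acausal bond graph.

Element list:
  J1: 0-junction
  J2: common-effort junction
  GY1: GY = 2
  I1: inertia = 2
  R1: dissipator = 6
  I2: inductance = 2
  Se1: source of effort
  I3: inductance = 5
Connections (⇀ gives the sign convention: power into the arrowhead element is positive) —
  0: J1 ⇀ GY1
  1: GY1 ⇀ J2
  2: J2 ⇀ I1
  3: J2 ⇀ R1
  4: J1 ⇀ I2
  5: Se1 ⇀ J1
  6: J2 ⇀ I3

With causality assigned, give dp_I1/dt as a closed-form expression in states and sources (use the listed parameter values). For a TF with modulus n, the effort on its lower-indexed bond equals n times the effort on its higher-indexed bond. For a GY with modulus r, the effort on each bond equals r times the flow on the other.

dp_I1/dt = 3*E_Se1 - 3*p_I1 - 6*p_I3/5

bond 5 stroke at J1  (source Se1 imposes e)
bond 0 stroke at GY1  (common-e at J1 fixed by 5)
bond 4 stroke at I2  (J1 effort already set via bond 5)
bond 1 stroke at GY1  (GY GY1: same side as bond 0)
bond 2 stroke at I1  (I1 integral (f out))
bond 6 stroke at I3  (I3 integral (f out))
bond 3 stroke at J2  (only one effort-in slot at J2)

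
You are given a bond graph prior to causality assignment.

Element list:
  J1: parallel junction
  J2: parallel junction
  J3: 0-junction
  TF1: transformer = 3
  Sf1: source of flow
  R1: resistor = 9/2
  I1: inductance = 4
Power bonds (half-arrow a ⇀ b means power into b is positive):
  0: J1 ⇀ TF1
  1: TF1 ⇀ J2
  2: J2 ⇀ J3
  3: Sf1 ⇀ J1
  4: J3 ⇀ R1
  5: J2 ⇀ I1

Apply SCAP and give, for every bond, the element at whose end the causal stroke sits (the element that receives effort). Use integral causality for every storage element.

#0 |J1
#1 |TF1
#2 |J2
#3 |Sf1
#4 |J3
#5 |I1

b3 stroke→Sf1  (Sf1 fixes flow; stroke at Sf1)
b0 stroke→J1  (closing 0-jn rule on J1)
b1 stroke→TF1  (TF1: transformer flips bond 0)
b5 stroke→I1  (I1 outputs flow p/I1)
b2 stroke→J2  (closing 0-jn rule on J2)
b4 stroke→J3  (closing 0-jn rule on J3)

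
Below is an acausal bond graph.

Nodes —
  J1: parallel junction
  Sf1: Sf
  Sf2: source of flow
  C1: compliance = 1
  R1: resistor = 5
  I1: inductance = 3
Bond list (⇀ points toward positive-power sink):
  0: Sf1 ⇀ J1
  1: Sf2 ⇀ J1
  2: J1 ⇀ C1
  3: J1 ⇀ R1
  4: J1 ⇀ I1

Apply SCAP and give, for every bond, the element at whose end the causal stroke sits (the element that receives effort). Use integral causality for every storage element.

β0 stroke→Sf1
β1 stroke→Sf2
β2 stroke→J1
β3 stroke→R1
β4 stroke→I1

b0 |Sf1  (source Sf1 imposes f)
b1 |Sf2  (source Sf2 imposes f)
b2 |J1  (C1 outputs effort q/C1)
b3 |R1  (J1: bond 2 brought effort, rest push out)
b4 |I1  (0-jn J1 has e-setter on 2)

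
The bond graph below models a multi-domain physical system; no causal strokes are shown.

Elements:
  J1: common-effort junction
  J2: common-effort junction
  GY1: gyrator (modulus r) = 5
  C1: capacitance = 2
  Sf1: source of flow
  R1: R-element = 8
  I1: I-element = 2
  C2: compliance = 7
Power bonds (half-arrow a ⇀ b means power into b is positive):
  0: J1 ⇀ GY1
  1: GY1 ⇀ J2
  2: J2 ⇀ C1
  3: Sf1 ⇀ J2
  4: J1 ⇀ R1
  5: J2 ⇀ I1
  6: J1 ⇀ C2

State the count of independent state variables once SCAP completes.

bond 3 |Sf1  (Sf1: flow source, stroke at near end)
bond 2 |J2  (C1 outputs effort q/C1)
bond 1 |GY1  (common-e at J2 fixed by 2)
bond 5 |I1  (J2: bond 2 brought effort, rest push out)
bond 0 |GY1  (GY1: gyrator matches bond 1)
bond 6 |J1  (C2: C, integral causality)
bond 4 |R1  (common-e at J1 fixed by 6)

3  (C1, C2, I1 all integral)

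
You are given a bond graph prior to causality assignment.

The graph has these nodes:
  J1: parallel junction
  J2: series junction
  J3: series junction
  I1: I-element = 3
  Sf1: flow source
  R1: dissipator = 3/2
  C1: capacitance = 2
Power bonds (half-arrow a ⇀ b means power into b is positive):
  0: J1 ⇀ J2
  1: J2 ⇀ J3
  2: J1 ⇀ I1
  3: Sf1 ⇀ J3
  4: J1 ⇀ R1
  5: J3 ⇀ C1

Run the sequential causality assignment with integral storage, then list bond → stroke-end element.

β3 |Sf1  (Sf1: flow source, stroke at near end)
β1 |J3  (J3: bond 3 brought flow, rest push out)
β5 |J3  (common-f at J3 fixed by 3)
β0 |J2  (J2 flow already set via bond 1)
β2 |I1  (I1 integral (f out))
β4 |J1  (only one effort-in slot at J1)

β0 →J2
β1 →J3
β2 →I1
β3 →Sf1
β4 →J1
β5 →J3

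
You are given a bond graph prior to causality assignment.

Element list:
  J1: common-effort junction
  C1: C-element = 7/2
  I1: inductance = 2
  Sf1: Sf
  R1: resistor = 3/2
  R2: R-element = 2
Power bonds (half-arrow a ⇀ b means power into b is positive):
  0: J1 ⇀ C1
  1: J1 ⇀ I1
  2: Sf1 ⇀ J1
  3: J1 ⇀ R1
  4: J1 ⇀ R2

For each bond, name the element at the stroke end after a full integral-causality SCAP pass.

β2 stroke→Sf1  (Sf1 fixes flow; stroke at Sf1)
β0 stroke→J1  (C1 outputs effort q/C1)
β1 stroke→I1  (common-e at J1 fixed by 0)
β3 stroke→R1  (0-jn J1 has e-setter on 0)
β4 stroke→R2  (0-jn J1 has e-setter on 0)

#0 |J1
#1 |I1
#2 |Sf1
#3 |R1
#4 |R2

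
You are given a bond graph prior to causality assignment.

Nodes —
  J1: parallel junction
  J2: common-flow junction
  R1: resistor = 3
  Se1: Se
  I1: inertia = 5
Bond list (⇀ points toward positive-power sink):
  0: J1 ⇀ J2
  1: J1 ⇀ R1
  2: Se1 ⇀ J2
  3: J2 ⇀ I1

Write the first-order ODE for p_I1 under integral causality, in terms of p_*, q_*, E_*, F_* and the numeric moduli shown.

β2 |J2  (source Se1 imposes e)
β3 |I1  (I1 integral (f out))
β0 |J2  (J2 flow already set via bond 3)
β1 |J1  (J1: last free bond brings effort in)

dp_I1/dt = E_Se1 - 3*p_I1/5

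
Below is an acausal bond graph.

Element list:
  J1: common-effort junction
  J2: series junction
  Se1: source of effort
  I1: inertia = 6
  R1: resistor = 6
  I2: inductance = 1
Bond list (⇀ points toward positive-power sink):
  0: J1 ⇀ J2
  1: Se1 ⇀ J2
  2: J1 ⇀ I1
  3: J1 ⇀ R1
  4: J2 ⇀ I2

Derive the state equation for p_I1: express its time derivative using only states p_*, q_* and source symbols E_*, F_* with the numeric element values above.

dp_I1/dt = -p_I1 - 6*p_I2

bond 1 stroke→J2  (Se1: effort source, stroke at far end)
bond 2 stroke→I1  (I1 outputs flow p/I1)
bond 4 stroke→I2  (I2 outputs flow p/I2)
bond 0 stroke→J2  (1-jn J2 has f-setter on 4)
bond 3 stroke→J1  (J1: last free bond brings effort in)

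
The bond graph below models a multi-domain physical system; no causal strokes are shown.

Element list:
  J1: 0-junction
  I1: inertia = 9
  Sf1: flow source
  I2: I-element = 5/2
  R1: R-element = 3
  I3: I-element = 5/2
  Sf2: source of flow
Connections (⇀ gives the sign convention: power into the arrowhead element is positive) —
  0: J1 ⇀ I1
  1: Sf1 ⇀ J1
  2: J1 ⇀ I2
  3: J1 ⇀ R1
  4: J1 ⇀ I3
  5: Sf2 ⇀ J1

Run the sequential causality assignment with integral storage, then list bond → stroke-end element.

bond 1 stroke at Sf1  (Sf1 (Sf) sets flow on bond)
bond 5 stroke at Sf2  (Sf2 fixes flow; stroke at Sf2)
bond 0 stroke at I1  (I1 outputs flow p/I1)
bond 2 stroke at I2  (prefer integral on I2)
bond 4 stroke at I3  (I3 outputs flow p/I3)
bond 3 stroke at J1  (J1 needs exactly one e-in)

bond 0 stroke→I1
bond 1 stroke→Sf1
bond 2 stroke→I2
bond 3 stroke→J1
bond 4 stroke→I3
bond 5 stroke→Sf2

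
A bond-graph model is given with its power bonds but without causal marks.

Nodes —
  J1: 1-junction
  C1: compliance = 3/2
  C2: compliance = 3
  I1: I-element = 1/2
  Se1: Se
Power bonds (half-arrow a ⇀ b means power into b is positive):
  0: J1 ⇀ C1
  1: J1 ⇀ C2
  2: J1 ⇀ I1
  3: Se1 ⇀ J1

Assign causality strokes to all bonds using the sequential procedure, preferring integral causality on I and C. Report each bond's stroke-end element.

β3 stroke→J1  (source Se1 imposes e)
β0 stroke→J1  (C1 integral (e out))
β1 stroke→J1  (C2 outputs effort q/C2)
β2 stroke→I1  (J1: last free bond brings flow in)

b0 →J1
b1 →J1
b2 →I1
b3 →J1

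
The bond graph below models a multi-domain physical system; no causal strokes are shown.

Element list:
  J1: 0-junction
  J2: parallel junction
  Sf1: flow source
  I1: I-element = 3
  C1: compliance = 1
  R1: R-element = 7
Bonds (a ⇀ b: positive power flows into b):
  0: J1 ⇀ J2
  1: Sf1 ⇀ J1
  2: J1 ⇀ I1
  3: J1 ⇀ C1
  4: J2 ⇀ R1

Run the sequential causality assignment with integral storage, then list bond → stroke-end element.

b0 |J2
b1 |Sf1
b2 |I1
b3 |J1
b4 |R1

b1 stroke→Sf1  (source Sf1 imposes f)
b2 stroke→I1  (I1 integral (f out))
b3 stroke→J1  (C1 integral (e out))
b0 stroke→J2  (J1: bond 3 brought effort, rest push out)
b4 stroke→R1  (0-jn J2 has e-setter on 0)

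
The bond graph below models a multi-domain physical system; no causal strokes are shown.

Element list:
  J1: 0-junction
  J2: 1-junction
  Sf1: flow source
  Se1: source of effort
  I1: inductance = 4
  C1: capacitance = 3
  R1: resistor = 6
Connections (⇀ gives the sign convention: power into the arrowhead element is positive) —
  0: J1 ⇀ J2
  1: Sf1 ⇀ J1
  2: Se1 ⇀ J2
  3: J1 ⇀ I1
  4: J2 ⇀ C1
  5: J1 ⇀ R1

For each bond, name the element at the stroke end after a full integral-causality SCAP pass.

bond 0 |J1
bond 1 |Sf1
bond 2 |J2
bond 3 |I1
bond 4 |J2
bond 5 |R1

#1 stroke→Sf1  (Sf1 (Sf) sets flow on bond)
#2 stroke→J2  (Se1 (Se) sets effort on bond)
#3 stroke→I1  (prefer integral on I1)
#4 stroke→J2  (C1: C, integral causality)
#0 stroke→J1  (J2 needs exactly one f-in)
#5 stroke→R1  (J1 effort already set via bond 0)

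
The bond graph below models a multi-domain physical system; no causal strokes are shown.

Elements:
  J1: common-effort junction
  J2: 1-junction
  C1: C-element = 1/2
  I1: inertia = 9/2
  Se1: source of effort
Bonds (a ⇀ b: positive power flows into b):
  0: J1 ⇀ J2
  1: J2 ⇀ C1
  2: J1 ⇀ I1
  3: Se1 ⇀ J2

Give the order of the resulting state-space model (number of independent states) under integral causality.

#3 |J2  (Se1: effort source, stroke at far end)
#1 |J2  (C1 outputs effort q/C1)
#0 |J1  (closing 1-jn rule on J2)
#2 |I1  (J1: bond 0 brought effort, rest push out)

2  (C1, I1 all integral)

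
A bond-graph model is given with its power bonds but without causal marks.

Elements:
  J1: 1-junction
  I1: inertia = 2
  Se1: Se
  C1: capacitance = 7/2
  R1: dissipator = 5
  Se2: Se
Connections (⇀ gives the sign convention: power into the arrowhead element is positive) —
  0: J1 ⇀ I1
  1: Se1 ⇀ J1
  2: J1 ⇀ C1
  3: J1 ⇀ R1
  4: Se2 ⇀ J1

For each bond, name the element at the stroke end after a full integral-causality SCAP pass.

β1 stroke→J1  (Se1: effort source, stroke at far end)
β4 stroke→J1  (source Se2 imposes e)
β0 stroke→I1  (I1: I, integral causality)
β2 stroke→J1  (1-jn J1 has f-setter on 0)
β3 stroke→J1  (common-f at J1 fixed by 0)

#0 stroke→I1
#1 stroke→J1
#2 stroke→J1
#3 stroke→J1
#4 stroke→J1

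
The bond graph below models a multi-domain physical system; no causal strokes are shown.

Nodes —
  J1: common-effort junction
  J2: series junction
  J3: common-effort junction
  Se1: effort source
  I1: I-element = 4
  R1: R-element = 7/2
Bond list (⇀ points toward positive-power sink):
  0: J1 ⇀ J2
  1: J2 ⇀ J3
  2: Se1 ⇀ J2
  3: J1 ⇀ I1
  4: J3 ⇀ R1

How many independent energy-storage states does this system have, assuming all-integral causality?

1  (I1 all integral)

bond 2 →J2  (Se1 fixes effort; stroke away)
bond 3 →I1  (prefer integral on I1)
bond 0 →J1  (J1: last free bond brings effort in)
bond 1 →J2  (common-f at J2 fixed by 0)
bond 4 →J3  (only one effort-in slot at J3)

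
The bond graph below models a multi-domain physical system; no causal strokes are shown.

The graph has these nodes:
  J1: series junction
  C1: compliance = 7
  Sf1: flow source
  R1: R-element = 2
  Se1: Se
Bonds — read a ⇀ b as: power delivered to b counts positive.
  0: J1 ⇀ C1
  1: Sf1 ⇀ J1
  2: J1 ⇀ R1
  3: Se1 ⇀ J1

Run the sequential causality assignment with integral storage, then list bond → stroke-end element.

β0 →J1
β1 →Sf1
β2 →J1
β3 →J1

bond 1 stroke at Sf1  (Sf1 fixes flow; stroke at Sf1)
bond 3 stroke at J1  (Se1: effort source, stroke at far end)
bond 0 stroke at J1  (1-jn J1 has f-setter on 1)
bond 2 stroke at J1  (common-f at J1 fixed by 1)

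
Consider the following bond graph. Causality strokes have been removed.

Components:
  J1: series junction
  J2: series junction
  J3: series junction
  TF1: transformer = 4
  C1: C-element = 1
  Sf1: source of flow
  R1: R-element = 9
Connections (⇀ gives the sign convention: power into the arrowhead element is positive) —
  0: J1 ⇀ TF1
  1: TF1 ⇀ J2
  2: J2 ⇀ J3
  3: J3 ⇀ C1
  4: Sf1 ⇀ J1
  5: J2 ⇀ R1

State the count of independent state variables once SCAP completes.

β4 →Sf1  (Sf1 (Sf) sets flow on bond)
β0 →J1  (J1 flow already set via bond 4)
β1 →TF1  (TF1: transformer flips bond 0)
β2 →J2  (common-f at J2 fixed by 1)
β5 →J2  (1-jn J2 has f-setter on 1)
β3 →J3  (J3: bond 2 brought flow, rest push out)

1  (C1 all integral)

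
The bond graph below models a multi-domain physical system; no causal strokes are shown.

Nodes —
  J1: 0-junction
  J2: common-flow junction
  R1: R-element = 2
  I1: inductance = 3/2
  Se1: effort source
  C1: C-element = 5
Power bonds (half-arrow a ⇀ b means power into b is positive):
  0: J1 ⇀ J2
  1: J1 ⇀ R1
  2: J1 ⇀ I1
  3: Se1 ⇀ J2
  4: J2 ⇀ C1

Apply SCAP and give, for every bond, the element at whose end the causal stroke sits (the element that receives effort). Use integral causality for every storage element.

bond 3 stroke→J2  (Se1 fixes effort; stroke away)
bond 2 stroke→I1  (prefer integral on I1)
bond 4 stroke→J2  (C1 integral (e out))
bond 0 stroke→J1  (only one flow-in slot at J2)
bond 1 stroke→R1  (J1: bond 0 brought effort, rest push out)

bond 0 stroke at J1
bond 1 stroke at R1
bond 2 stroke at I1
bond 3 stroke at J2
bond 4 stroke at J2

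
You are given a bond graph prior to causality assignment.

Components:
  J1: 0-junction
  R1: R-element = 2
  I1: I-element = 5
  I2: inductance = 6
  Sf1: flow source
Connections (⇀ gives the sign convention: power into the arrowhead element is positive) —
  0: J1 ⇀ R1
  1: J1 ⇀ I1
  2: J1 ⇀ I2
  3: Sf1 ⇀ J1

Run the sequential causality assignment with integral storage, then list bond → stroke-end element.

#0 stroke at J1
#1 stroke at I1
#2 stroke at I2
#3 stroke at Sf1

β3 stroke at Sf1  (Sf1 (Sf) sets flow on bond)
β1 stroke at I1  (I1 integral (f out))
β2 stroke at I2  (I2 outputs flow p/I2)
β0 stroke at J1  (J1: last free bond brings effort in)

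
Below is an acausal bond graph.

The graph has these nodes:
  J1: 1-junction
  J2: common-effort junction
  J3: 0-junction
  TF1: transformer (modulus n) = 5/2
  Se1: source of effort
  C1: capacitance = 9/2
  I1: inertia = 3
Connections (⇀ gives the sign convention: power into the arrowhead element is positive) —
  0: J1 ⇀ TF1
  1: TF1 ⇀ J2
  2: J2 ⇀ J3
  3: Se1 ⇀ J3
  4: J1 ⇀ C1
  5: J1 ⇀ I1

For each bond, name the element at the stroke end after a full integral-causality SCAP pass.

bond 0 stroke→J1
bond 1 stroke→TF1
bond 2 stroke→J2
bond 3 stroke→J3
bond 4 stroke→J1
bond 5 stroke→I1

bond 3 →J3  (Se1 fixes effort; stroke away)
bond 2 →J2  (0-jn J3 has e-setter on 3)
bond 1 →TF1  (0-jn J2 has e-setter on 2)
bond 0 →J1  (TF1 one-in-one-out from 1)
bond 4 →J1  (prefer integral on C1)
bond 5 →I1  (J1: last free bond brings flow in)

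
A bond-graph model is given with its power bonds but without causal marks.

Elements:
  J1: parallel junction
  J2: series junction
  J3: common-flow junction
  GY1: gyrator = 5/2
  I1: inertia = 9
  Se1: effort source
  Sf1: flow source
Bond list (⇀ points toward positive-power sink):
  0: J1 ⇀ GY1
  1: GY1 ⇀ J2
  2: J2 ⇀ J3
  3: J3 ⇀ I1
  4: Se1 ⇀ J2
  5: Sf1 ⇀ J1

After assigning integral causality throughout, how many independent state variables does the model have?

β4 stroke at J2  (source Se1 imposes e)
β5 stroke at Sf1  (Sf1 (Sf) sets flow on bond)
β0 stroke at J1  (only one effort-in slot at J1)
β1 stroke at J2  (GY1 both-in/both-out from 0)
β2 stroke at J3  (only one flow-in slot at J2)
β3 stroke at I1  (only one flow-in slot at J3)

1  (I1 all integral)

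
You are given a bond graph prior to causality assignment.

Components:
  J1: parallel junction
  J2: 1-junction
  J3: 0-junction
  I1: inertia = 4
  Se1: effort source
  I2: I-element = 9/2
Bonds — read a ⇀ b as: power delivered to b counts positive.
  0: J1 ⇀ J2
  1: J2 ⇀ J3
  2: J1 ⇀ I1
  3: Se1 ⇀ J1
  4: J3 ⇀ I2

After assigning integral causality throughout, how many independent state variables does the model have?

2  (I1, I2 all integral)

#3 stroke→J1  (Se1: effort source, stroke at far end)
#0 stroke→J2  (common-e at J1 fixed by 3)
#2 stroke→I1  (common-e at J1 fixed by 3)
#1 stroke→J3  (closing 1-jn rule on J2)
#4 stroke→I2  (0-jn J3 has e-setter on 1)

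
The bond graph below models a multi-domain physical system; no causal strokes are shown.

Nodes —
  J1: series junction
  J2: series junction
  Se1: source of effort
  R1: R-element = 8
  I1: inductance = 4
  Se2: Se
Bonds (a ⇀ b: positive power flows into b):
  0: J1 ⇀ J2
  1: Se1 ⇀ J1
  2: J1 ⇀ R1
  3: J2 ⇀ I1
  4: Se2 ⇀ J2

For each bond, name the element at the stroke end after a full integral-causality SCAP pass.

β1 stroke at J1  (Se1 fixes effort; stroke away)
β4 stroke at J2  (Se2 (Se) sets effort on bond)
β3 stroke at I1  (I1 integral (f out))
β0 stroke at J2  (1-jn J2 has f-setter on 3)
β2 stroke at J1  (J1 flow already set via bond 0)

#0 stroke→J2
#1 stroke→J1
#2 stroke→J1
#3 stroke→I1
#4 stroke→J2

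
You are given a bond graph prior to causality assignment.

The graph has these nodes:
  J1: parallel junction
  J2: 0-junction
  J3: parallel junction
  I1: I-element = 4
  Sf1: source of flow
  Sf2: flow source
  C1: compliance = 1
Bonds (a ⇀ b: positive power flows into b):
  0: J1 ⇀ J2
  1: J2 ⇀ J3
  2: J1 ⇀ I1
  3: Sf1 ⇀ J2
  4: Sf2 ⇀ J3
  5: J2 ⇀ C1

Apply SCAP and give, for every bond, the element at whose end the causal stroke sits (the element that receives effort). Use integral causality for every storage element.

β0 stroke at J1
β1 stroke at J3
β2 stroke at I1
β3 stroke at Sf1
β4 stroke at Sf2
β5 stroke at J2

β3 →Sf1  (Sf1 fixes flow; stroke at Sf1)
β4 →Sf2  (source Sf2 imposes f)
β1 →J3  (J3: last free bond brings effort in)
β2 →I1  (I1: I, integral causality)
β0 →J1  (only one effort-in slot at J1)
β5 →J2  (closing 0-jn rule on J2)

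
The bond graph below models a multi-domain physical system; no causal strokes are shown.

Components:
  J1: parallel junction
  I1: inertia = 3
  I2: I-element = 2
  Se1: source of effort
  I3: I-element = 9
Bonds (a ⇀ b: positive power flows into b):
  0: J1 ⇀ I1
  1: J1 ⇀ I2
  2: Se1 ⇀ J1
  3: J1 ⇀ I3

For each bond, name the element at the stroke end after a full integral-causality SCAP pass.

b0 →I1
b1 →I2
b2 →J1
b3 →I3

β2 |J1  (Se1: effort source, stroke at far end)
β0 |I1  (J1: bond 2 brought effort, rest push out)
β1 |I2  (J1: bond 2 brought effort, rest push out)
β3 |I3  (0-jn J1 has e-setter on 2)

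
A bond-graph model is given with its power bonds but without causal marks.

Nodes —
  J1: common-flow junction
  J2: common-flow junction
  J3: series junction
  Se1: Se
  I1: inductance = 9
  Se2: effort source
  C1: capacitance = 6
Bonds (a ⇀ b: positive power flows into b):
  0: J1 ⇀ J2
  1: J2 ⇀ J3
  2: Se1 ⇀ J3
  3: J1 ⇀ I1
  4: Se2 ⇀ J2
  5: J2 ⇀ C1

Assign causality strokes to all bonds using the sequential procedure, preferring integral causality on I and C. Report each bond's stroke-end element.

bond 2 stroke→J3  (source Se1 imposes e)
bond 4 stroke→J2  (Se2: effort source, stroke at far end)
bond 1 stroke→J2  (J3 needs exactly one f-in)
bond 3 stroke→I1  (I1 integral (f out))
bond 0 stroke→J1  (J1: bond 3 brought flow, rest push out)
bond 5 stroke→J2  (common-f at J2 fixed by 0)

bond 0 stroke at J1
bond 1 stroke at J2
bond 2 stroke at J3
bond 3 stroke at I1
bond 4 stroke at J2
bond 5 stroke at J2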